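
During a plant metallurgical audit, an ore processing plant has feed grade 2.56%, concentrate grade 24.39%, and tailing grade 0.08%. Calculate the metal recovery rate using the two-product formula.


Using the two-product formula:
R = 100 * c * (f - t) / (f * (c - t))
Numerator = 100 * 24.39 * (2.56 - 0.08)
= 100 * 24.39 * 2.48
= 6048.72
Denominator = 2.56 * (24.39 - 0.08)
= 2.56 * 24.31
= 62.2336
R = 6048.72 / 62.2336
= 97.1938%

97.1938%


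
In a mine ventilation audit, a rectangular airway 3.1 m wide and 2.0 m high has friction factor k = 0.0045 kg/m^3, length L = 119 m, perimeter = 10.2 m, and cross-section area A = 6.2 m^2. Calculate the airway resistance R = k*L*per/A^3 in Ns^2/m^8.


Compute the numerator:
k * L * per = 0.0045 * 119 * 10.2
= 5.4621
Compute the denominator:
A^3 = 6.2^3 = 238.328
Resistance:
R = 5.4621 / 238.328
= 0.0229 Ns^2/m^8

0.0229 Ns^2/m^8


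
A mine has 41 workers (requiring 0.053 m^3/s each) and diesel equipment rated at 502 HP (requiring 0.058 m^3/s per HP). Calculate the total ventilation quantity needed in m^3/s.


Airflow for workers:
Q_people = 41 * 0.053 = 2.173 m^3/s
Airflow for diesel equipment:
Q_diesel = 502 * 0.058 = 29.116 m^3/s
Total ventilation:
Q_total = 2.173 + 29.116
= 31.289 m^3/s

31.289 m^3/s


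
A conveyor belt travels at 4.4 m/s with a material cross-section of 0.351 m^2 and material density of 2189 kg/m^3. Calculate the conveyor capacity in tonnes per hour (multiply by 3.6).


Volumetric flow = speed * area
= 4.4 * 0.351 = 1.5444 m^3/s
Mass flow = volumetric * density
= 1.5444 * 2189 = 3380.6916 kg/s
Convert to t/h: multiply by 3.6
Capacity = 3380.6916 * 3.6
= 12170.4898 t/h

12170.4898 t/h


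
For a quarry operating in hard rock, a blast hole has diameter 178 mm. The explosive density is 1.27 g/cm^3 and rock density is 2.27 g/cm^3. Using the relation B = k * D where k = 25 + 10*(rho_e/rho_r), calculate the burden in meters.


First, compute k:
rho_e / rho_r = 1.27 / 2.27 = 0.5594713656
k = 25 + 10 * 0.5594713656 = 30.59471366
Then, compute burden:
B = k * D / 1000 = 30.59471366 * 178 / 1000
= 5445.859031 / 1000
= 5.4459 m

5.4459 m


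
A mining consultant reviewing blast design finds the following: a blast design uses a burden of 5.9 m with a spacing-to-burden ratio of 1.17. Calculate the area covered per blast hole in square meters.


First, find the spacing:
Spacing = burden * ratio = 5.9 * 1.17
= 6.903 m
Then, calculate the area:
Area = burden * spacing = 5.9 * 6.903
= 40.7277 m^2

40.7277 m^2


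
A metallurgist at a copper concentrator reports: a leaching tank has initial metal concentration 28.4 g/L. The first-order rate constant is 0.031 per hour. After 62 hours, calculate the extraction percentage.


Compute the exponent:
-k * t = -0.031 * 62 = -1.922
Remaining concentration:
C = 28.4 * exp(-1.922)
= 28.4 * 0.1463140412
= 4.155318771 g/L
Extracted = 28.4 - 4.155318771 = 24.24468123 g/L
Extraction % = 24.24468123 / 28.4 * 100
= 85.3686%

85.3686%


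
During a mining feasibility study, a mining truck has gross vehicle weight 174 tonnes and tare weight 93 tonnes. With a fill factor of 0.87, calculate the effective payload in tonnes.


70.47 tonnes

Maximum payload = gross - tare
= 174 - 93 = 81 tonnes
Effective payload = max payload * fill factor
= 81 * 0.87
= 70.47 tonnes


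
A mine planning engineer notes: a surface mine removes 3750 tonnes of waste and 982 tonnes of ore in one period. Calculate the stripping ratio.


3.8187

Stripping ratio = waste tonnage / ore tonnage
= 3750 / 982
= 3.8187


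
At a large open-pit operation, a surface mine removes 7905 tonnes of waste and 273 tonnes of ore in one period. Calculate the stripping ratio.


Stripping ratio = waste tonnage / ore tonnage
= 7905 / 273
= 28.956

28.956


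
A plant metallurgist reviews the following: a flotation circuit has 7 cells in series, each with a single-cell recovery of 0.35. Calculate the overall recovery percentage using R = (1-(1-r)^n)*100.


Complement of single-cell recovery:
1 - r = 1 - 0.35 = 0.65
Raise to power n:
(1 - r)^7 = 0.65^7 = 0.04902227891
Overall recovery:
R = (1 - 0.04902227891) * 100
= 95.0978%

95.0978%


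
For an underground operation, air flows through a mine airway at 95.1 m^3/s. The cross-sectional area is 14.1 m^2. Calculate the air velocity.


6.7447 m/s

Velocity = flow rate / cross-sectional area
= 95.1 / 14.1
= 6.7447 m/s


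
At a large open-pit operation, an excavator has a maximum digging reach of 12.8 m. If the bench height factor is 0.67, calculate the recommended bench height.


Bench height = reach * factor
= 12.8 * 0.67
= 8.576 m

8.576 m


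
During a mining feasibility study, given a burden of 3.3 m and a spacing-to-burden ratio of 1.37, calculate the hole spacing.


4.521 m

Spacing = burden * ratio
= 3.3 * 1.37
= 4.521 m


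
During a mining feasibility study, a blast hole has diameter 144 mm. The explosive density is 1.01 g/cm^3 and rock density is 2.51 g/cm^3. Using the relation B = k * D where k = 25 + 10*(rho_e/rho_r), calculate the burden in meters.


4.1794 m

First, compute k:
rho_e / rho_r = 1.01 / 2.51 = 0.4023904382
k = 25 + 10 * 0.4023904382 = 29.02390438
Then, compute burden:
B = k * D / 1000 = 29.02390438 * 144 / 1000
= 4179.442231 / 1000
= 4.1794 m


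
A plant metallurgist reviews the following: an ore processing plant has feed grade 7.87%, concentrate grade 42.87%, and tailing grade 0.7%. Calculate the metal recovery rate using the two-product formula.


Using the two-product formula:
R = 100 * c * (f - t) / (f * (c - t))
Numerator = 100 * 42.87 * (7.87 - 0.7)
= 100 * 42.87 * 7.17
= 30737.79
Denominator = 7.87 * (42.87 - 0.7)
= 7.87 * 42.17
= 331.8779
R = 30737.79 / 331.8779
= 92.6178%

92.6178%


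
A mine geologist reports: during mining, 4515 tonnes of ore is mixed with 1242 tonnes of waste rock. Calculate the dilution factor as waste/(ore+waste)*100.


21.5737%

Total material = ore + waste
= 4515 + 1242 = 5757 tonnes
Dilution = waste / total * 100
= 1242 / 5757 * 100
= 0.2157373632 * 100
= 21.5737%


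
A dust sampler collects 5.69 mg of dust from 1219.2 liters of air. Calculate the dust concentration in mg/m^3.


Convert liters to m^3: 1 m^3 = 1000 L
Concentration = mass / volume * 1000
= 5.69 / 1219.2 * 1000
= 0.004666994751 * 1000
= 4.667 mg/m^3

4.667 mg/m^3


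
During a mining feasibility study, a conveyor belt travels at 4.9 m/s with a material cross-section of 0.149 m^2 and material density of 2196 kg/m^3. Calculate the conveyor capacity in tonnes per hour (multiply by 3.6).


5771.8786 t/h

Volumetric flow = speed * area
= 4.9 * 0.149 = 0.7301 m^3/s
Mass flow = volumetric * density
= 0.7301 * 2196 = 1603.2996 kg/s
Convert to t/h: multiply by 3.6
Capacity = 1603.2996 * 3.6
= 5771.8786 t/h


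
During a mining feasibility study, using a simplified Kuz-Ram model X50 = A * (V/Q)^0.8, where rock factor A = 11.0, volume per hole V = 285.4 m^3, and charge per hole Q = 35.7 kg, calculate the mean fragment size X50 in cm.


58.0258 cm

Compute V/Q:
V/Q = 285.4 / 35.7 = 7.994397759
Raise to the power 0.8:
(V/Q)^0.8 = 7.994397759^0.8 = 5.275074555
Multiply by A:
X50 = 11.0 * 5.275074555
= 58.0258 cm


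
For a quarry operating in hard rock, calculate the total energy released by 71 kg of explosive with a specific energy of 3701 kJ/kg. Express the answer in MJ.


Energy = mass * specific_energy / 1000
= 71 * 3701 / 1000
= 262771 / 1000
= 262.771 MJ

262.771 MJ


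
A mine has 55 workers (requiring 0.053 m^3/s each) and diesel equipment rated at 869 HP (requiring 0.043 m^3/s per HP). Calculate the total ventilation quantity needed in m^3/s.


40.282 m^3/s

Airflow for workers:
Q_people = 55 * 0.053 = 2.915 m^3/s
Airflow for diesel equipment:
Q_diesel = 869 * 0.043 = 37.367 m^3/s
Total ventilation:
Q_total = 2.915 + 37.367
= 40.282 m^3/s


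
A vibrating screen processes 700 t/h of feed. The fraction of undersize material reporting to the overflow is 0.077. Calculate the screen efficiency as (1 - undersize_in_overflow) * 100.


92.3%

Screen efficiency = (1 - fraction of undersize in overflow) * 100
= (1 - 0.077) * 100
= 0.923 * 100
= 92.3%


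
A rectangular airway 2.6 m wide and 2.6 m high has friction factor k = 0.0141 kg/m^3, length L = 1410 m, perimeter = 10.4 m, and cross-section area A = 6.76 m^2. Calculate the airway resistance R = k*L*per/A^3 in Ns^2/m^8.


0.6693 Ns^2/m^8

Compute the numerator:
k * L * per = 0.0141 * 1410 * 10.4
= 206.7624
Compute the denominator:
A^3 = 6.76^3 = 308.915776
Resistance:
R = 206.7624 / 308.915776
= 0.6693 Ns^2/m^8


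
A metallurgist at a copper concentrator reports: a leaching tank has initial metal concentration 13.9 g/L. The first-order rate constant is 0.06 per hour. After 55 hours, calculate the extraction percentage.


Compute the exponent:
-k * t = -0.06 * 55 = -3.3
Remaining concentration:
C = 13.9 * exp(-3.3)
= 13.9 * 0.0368831674
= 0.5126760269 g/L
Extracted = 13.9 - 0.5126760269 = 13.38732397 g/L
Extraction % = 13.38732397 / 13.9 * 100
= 96.3117%

96.3117%


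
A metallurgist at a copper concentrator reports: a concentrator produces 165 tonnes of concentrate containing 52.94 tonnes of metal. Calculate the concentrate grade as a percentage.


Grade = (metal in concentrate / concentrate mass) * 100
= (52.94 / 165) * 100
= 0.3208484848 * 100
= 32.0848%

32.0848%


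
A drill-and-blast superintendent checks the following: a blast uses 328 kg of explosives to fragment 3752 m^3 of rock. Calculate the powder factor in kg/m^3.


Powder factor = explosive mass / rock volume
= 328 / 3752
= 0.0874 kg/m^3

0.0874 kg/m^3


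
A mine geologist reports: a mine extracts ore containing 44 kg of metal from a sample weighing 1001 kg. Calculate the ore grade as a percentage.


Ore grade = (metal mass / ore mass) * 100
= (44 / 1001) * 100
= 0.04395604396 * 100
= 4.3956%

4.3956%


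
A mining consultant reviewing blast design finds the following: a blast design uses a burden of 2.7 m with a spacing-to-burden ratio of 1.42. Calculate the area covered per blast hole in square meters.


First, find the spacing:
Spacing = burden * ratio = 2.7 * 1.42
= 3.834 m
Then, calculate the area:
Area = burden * spacing = 2.7 * 3.834
= 10.3518 m^2

10.3518 m^2


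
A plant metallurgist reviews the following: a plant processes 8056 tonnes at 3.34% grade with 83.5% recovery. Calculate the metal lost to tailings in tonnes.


Total metal in feed:
= 8056 * 3.34 / 100 = 269.0704 tonnes
Metal recovered:
= 269.0704 * 83.5 / 100 = 224.673784 tonnes
Metal lost to tailings:
= 269.0704 - 224.673784
= 44.3966 tonnes

44.3966 tonnes


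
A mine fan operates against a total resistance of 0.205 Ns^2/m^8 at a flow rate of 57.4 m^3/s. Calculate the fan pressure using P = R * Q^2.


Compute Q^2:
Q^2 = 57.4^2 = 3294.76
Compute pressure:
P = R * Q^2 = 0.205 * 3294.76
= 675.4258 Pa

675.4258 Pa


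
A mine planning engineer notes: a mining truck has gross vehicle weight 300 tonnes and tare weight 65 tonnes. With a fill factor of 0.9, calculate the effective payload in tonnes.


211.5 tonnes

Maximum payload = gross - tare
= 300 - 65 = 235 tonnes
Effective payload = max payload * fill factor
= 235 * 0.9
= 211.5 tonnes


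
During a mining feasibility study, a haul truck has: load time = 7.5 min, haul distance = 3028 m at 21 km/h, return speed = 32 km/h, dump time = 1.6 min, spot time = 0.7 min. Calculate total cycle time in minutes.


Convert haul speed to m/min: 21 * 1000/60 = 350 m/min
Haul time = 3028 / 350 = 8.651428571 min
Convert return speed to m/min: 32 * 1000/60 = 533.3333333 m/min
Return time = 3028 / 533.3333333 = 5.6775 min
Total cycle time:
= 7.5 + 8.651428571 + 1.6 + 5.6775 + 0.7
= 24.1289 min

24.1289 min


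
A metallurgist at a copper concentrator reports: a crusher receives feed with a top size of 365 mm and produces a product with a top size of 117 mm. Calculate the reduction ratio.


Reduction ratio = feed size / product size
= 365 / 117
= 3.1197

3.1197


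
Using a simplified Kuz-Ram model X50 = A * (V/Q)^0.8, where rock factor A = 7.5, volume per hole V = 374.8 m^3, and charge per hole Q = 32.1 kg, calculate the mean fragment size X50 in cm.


Compute V/Q:
V/Q = 374.8 / 32.1 = 11.67601246
Raise to the power 0.8:
(V/Q)^0.8 = 11.67601246^0.8 = 7.142259738
Multiply by A:
X50 = 7.5 * 7.142259738
= 53.5669 cm

53.5669 cm


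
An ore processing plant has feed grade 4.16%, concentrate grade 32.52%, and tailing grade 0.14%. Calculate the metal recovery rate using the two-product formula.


Using the two-product formula:
R = 100 * c * (f - t) / (f * (c - t))
Numerator = 100 * 32.52 * (4.16 - 0.14)
= 100 * 32.52 * 4.02
= 13073.04
Denominator = 4.16 * (32.52 - 0.14)
= 4.16 * 32.38
= 134.7008
R = 13073.04 / 134.7008
= 97.0524%

97.0524%


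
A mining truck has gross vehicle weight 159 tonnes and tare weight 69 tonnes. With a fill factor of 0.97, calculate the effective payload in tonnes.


Maximum payload = gross - tare
= 159 - 69 = 90 tonnes
Effective payload = max payload * fill factor
= 90 * 0.97
= 87.3 tonnes

87.3 tonnes


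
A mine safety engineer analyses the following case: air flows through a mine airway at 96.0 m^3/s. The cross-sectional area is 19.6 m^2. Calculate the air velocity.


4.898 m/s

Velocity = flow rate / cross-sectional area
= 96.0 / 19.6
= 4.898 m/s


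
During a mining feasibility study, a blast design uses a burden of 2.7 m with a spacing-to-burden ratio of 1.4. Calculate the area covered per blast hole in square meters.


10.206 m^2

First, find the spacing:
Spacing = burden * ratio = 2.7 * 1.4
= 3.78 m
Then, calculate the area:
Area = burden * spacing = 2.7 * 3.78
= 10.206 m^2


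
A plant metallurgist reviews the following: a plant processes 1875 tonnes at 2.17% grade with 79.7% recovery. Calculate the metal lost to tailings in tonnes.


8.2596 tonnes

Total metal in feed:
= 1875 * 2.17 / 100 = 40.6875 tonnes
Metal recovered:
= 40.6875 * 79.7 / 100 = 32.4279375 tonnes
Metal lost to tailings:
= 40.6875 - 32.4279375
= 8.2596 tonnes


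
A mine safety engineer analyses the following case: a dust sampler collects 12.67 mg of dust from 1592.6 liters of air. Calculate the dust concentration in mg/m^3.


7.9555 mg/m^3

Convert liters to m^3: 1 m^3 = 1000 L
Concentration = mass / volume * 1000
= 12.67 / 1592.6 * 1000
= 0.007955544393 * 1000
= 7.9555 mg/m^3


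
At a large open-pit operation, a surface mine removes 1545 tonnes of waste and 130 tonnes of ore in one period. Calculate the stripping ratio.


Stripping ratio = waste tonnage / ore tonnage
= 1545 / 130
= 11.8846

11.8846


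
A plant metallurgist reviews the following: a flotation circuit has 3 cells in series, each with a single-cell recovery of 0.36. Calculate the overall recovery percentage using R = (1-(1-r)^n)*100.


73.7856%

Complement of single-cell recovery:
1 - r = 1 - 0.36 = 0.64
Raise to power n:
(1 - r)^3 = 0.64^3 = 0.262144
Overall recovery:
R = (1 - 0.262144) * 100
= 73.7856%


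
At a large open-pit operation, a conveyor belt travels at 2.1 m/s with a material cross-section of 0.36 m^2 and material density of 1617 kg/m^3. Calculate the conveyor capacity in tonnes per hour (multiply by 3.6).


4400.8272 t/h

Volumetric flow = speed * area
= 2.1 * 0.36 = 0.756 m^3/s
Mass flow = volumetric * density
= 0.756 * 1617 = 1222.452 kg/s
Convert to t/h: multiply by 3.6
Capacity = 1222.452 * 3.6
= 4400.8272 t/h


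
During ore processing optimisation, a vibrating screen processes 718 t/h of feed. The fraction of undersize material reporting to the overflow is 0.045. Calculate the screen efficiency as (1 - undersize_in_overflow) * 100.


95.5%

Screen efficiency = (1 - fraction of undersize in overflow) * 100
= (1 - 0.045) * 100
= 0.955 * 100
= 95.5%


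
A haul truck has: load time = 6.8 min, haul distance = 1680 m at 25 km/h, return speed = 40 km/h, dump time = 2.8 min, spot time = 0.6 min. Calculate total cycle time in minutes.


16.752 min

Convert haul speed to m/min: 25 * 1000/60 = 416.6666667 m/min
Haul time = 1680 / 416.6666667 = 4.032 min
Convert return speed to m/min: 40 * 1000/60 = 666.6666667 m/min
Return time = 1680 / 666.6666667 = 2.52 min
Total cycle time:
= 6.8 + 4.032 + 2.8 + 2.52 + 0.6
= 16.752 min


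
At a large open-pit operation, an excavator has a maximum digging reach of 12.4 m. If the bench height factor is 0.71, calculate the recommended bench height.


Bench height = reach * factor
= 12.4 * 0.71
= 8.804 m

8.804 m


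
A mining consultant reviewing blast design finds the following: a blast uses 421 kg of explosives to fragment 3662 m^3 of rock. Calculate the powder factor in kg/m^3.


Powder factor = explosive mass / rock volume
= 421 / 3662
= 0.115 kg/m^3

0.115 kg/m^3


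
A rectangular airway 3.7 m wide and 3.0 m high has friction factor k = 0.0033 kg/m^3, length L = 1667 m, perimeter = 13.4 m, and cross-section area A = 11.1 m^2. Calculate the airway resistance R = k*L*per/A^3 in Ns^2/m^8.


Compute the numerator:
k * L * per = 0.0033 * 1667 * 13.4
= 73.71474
Compute the denominator:
A^3 = 11.1^3 = 1367.631
Resistance:
R = 73.71474 / 1367.631
= 0.0539 Ns^2/m^8

0.0539 Ns^2/m^8


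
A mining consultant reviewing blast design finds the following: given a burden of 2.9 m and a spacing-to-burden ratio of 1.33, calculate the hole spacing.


Spacing = burden * ratio
= 2.9 * 1.33
= 3.857 m

3.857 m


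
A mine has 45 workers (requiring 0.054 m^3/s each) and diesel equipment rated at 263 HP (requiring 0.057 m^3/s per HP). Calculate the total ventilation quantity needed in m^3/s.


Airflow for workers:
Q_people = 45 * 0.054 = 2.43 m^3/s
Airflow for diesel equipment:
Q_diesel = 263 * 0.057 = 14.991 m^3/s
Total ventilation:
Q_total = 2.43 + 14.991
= 17.421 m^3/s

17.421 m^3/s


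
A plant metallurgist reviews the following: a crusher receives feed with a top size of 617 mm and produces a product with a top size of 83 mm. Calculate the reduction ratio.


Reduction ratio = feed size / product size
= 617 / 83
= 7.4337

7.4337


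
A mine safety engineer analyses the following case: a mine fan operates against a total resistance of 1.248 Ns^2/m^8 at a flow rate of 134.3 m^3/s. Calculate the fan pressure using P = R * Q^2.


22509.5395 Pa

Compute Q^2:
Q^2 = 134.3^2 = 18036.49
Compute pressure:
P = R * Q^2 = 1.248 * 18036.49
= 22509.5395 Pa


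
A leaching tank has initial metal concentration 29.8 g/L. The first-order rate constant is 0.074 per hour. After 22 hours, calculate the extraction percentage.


80.3678%

Compute the exponent:
-k * t = -0.074 * 22 = -1.628
Remaining concentration:
C = 29.8 * exp(-1.628)
= 29.8 * 0.1963218254
= 5.850390397 g/L
Extracted = 29.8 - 5.850390397 = 23.9496096 g/L
Extraction % = 23.9496096 / 29.8 * 100
= 80.3678%


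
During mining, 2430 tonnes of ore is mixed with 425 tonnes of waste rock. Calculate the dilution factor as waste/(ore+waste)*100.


Total material = ore + waste
= 2430 + 425 = 2855 tonnes
Dilution = waste / total * 100
= 425 / 2855 * 100
= 0.1488616462 * 100
= 14.8862%

14.8862%


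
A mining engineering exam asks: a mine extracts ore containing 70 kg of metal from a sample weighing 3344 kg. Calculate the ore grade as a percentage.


Ore grade = (metal mass / ore mass) * 100
= (70 / 3344) * 100
= 0.02093301435 * 100
= 2.0933%

2.0933%


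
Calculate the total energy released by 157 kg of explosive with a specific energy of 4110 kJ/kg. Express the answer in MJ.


Energy = mass * specific_energy / 1000
= 157 * 4110 / 1000
= 645270 / 1000
= 645.27 MJ

645.27 MJ


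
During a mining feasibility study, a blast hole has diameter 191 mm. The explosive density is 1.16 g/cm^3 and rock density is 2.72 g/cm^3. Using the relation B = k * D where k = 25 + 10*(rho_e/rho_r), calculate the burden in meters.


First, compute k:
rho_e / rho_r = 1.16 / 2.72 = 0.4264705882
k = 25 + 10 * 0.4264705882 = 29.26470588
Then, compute burden:
B = k * D / 1000 = 29.26470588 * 191 / 1000
= 5589.558824 / 1000
= 5.5896 m

5.5896 m


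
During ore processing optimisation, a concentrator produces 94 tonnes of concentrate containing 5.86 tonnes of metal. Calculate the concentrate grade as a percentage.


6.234%

Grade = (metal in concentrate / concentrate mass) * 100
= (5.86 / 94) * 100
= 0.06234042553 * 100
= 6.234%


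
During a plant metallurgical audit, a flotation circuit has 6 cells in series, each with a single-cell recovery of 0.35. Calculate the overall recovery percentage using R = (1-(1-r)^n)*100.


Complement of single-cell recovery:
1 - r = 1 - 0.35 = 0.65
Raise to power n:
(1 - r)^6 = 0.65^6 = 0.07541889063
Overall recovery:
R = (1 - 0.07541889063) * 100
= 92.4581%

92.4581%


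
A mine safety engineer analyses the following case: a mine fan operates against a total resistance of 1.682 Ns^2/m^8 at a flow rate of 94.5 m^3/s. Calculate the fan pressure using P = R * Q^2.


Compute Q^2:
Q^2 = 94.5^2 = 8930.25
Compute pressure:
P = R * Q^2 = 1.682 * 8930.25
= 15020.6805 Pa

15020.6805 Pa


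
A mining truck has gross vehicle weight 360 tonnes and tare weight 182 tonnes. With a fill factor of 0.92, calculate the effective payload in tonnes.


163.76 tonnes

Maximum payload = gross - tare
= 360 - 182 = 178 tonnes
Effective payload = max payload * fill factor
= 178 * 0.92
= 163.76 tonnes


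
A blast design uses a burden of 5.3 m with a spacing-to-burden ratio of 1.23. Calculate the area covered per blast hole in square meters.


34.5507 m^2

First, find the spacing:
Spacing = burden * ratio = 5.3 * 1.23
= 6.519 m
Then, calculate the area:
Area = burden * spacing = 5.3 * 6.519
= 34.5507 m^2


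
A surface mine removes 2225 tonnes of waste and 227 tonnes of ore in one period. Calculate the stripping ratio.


9.8018

Stripping ratio = waste tonnage / ore tonnage
= 2225 / 227
= 9.8018


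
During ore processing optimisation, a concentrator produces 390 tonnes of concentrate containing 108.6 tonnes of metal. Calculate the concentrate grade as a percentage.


Grade = (metal in concentrate / concentrate mass) * 100
= (108.6 / 390) * 100
= 0.2784615385 * 100
= 27.8462%

27.8462%


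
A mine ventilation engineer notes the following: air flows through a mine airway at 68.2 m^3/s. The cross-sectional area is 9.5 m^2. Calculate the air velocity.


7.1789 m/s

Velocity = flow rate / cross-sectional area
= 68.2 / 9.5
= 7.1789 m/s


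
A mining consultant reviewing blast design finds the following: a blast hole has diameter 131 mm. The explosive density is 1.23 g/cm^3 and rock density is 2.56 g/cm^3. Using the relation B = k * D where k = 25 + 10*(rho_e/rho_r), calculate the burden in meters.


3.9044 m

First, compute k:
rho_e / rho_r = 1.23 / 2.56 = 0.48046875
k = 25 + 10 * 0.48046875 = 29.8046875
Then, compute burden:
B = k * D / 1000 = 29.8046875 * 131 / 1000
= 3904.414062 / 1000
= 3.9044 m


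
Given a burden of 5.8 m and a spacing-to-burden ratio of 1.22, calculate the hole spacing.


7.076 m

Spacing = burden * ratio
= 5.8 * 1.22
= 7.076 m


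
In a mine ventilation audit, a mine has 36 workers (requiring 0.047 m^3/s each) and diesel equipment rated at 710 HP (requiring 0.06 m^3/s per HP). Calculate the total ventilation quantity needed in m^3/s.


44.292 m^3/s

Airflow for workers:
Q_people = 36 * 0.047 = 1.692 m^3/s
Airflow for diesel equipment:
Q_diesel = 710 * 0.06 = 42.6 m^3/s
Total ventilation:
Q_total = 1.692 + 42.6
= 44.292 m^3/s


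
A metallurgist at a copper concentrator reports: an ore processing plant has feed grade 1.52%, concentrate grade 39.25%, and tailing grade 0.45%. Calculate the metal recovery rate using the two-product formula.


71.2112%

Using the two-product formula:
R = 100 * c * (f - t) / (f * (c - t))
Numerator = 100 * 39.25 * (1.52 - 0.45)
= 100 * 39.25 * 1.07
= 4199.75
Denominator = 1.52 * (39.25 - 0.45)
= 1.52 * 38.8
= 58.976
R = 4199.75 / 58.976
= 71.2112%


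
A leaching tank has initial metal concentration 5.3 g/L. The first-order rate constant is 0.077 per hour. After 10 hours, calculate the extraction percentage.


Compute the exponent:
-k * t = -0.077 * 10 = -0.77
Remaining concentration:
C = 5.3 * exp(-0.77)
= 5.3 * 0.4630130683
= 2.453969262 g/L
Extracted = 5.3 - 2.453969262 = 2.846030738 g/L
Extraction % = 2.846030738 / 5.3 * 100
= 53.6987%

53.6987%


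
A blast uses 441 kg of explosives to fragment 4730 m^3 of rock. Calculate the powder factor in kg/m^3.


Powder factor = explosive mass / rock volume
= 441 / 4730
= 0.0932 kg/m^3

0.0932 kg/m^3


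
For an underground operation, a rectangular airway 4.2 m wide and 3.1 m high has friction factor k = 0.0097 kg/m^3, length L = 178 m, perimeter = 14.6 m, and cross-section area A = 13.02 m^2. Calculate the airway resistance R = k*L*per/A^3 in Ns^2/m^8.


Compute the numerator:
k * L * per = 0.0097 * 178 * 14.6
= 25.20836
Compute the denominator:
A^3 = 13.02^3 = 2207.155608
Resistance:
R = 25.20836 / 2207.155608
= 0.0114 Ns^2/m^8

0.0114 Ns^2/m^8


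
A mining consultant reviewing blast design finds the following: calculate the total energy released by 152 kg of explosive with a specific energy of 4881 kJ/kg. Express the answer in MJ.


Energy = mass * specific_energy / 1000
= 152 * 4881 / 1000
= 741912 / 1000
= 741.912 MJ

741.912 MJ


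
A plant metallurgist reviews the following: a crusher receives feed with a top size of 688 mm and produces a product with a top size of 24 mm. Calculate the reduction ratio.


28.6667

Reduction ratio = feed size / product size
= 688 / 24
= 28.6667


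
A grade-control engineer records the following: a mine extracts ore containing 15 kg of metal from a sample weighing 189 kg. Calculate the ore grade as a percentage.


7.9365%

Ore grade = (metal mass / ore mass) * 100
= (15 / 189) * 100
= 0.07936507937 * 100
= 7.9365%


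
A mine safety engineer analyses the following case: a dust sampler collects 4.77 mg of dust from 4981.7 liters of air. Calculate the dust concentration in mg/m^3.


0.9575 mg/m^3

Convert liters to m^3: 1 m^3 = 1000 L
Concentration = mass / volume * 1000
= 4.77 / 4981.7 * 1000
= 0.0009575044663 * 1000
= 0.9575 mg/m^3


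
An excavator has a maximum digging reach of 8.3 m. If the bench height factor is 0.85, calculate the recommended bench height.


Bench height = reach * factor
= 8.3 * 0.85
= 7.055 m

7.055 m


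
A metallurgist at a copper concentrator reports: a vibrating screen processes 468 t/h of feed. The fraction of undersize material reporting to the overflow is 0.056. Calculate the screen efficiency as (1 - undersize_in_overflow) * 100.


Screen efficiency = (1 - fraction of undersize in overflow) * 100
= (1 - 0.056) * 100
= 0.944 * 100
= 94.4%

94.4%


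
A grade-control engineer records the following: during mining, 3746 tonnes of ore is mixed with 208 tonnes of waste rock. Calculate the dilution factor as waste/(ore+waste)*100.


Total material = ore + waste
= 3746 + 208 = 3954 tonnes
Dilution = waste / total * 100
= 208 / 3954 * 100
= 0.05260495701 * 100
= 5.2605%

5.2605%


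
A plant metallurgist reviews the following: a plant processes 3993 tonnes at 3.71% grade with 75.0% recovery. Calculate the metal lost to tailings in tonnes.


37.0351 tonnes

Total metal in feed:
= 3993 * 3.71 / 100 = 148.1403 tonnes
Metal recovered:
= 148.1403 * 75.0 / 100 = 111.105225 tonnes
Metal lost to tailings:
= 148.1403 - 111.105225
= 37.0351 tonnes


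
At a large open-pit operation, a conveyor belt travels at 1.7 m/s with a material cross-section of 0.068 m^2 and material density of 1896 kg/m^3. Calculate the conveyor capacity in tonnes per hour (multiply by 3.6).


Volumetric flow = speed * area
= 1.7 * 0.068 = 0.1156 m^3/s
Mass flow = volumetric * density
= 0.1156 * 1896 = 219.1776 kg/s
Convert to t/h: multiply by 3.6
Capacity = 219.1776 * 3.6
= 789.0394 t/h

789.0394 t/h


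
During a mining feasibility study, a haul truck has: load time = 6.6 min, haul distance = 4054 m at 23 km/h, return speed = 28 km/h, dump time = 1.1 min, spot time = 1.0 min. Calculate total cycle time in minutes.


27.9628 min

Convert haul speed to m/min: 23 * 1000/60 = 383.3333333 m/min
Haul time = 4054 / 383.3333333 = 10.57565217 min
Convert return speed to m/min: 28 * 1000/60 = 466.6666667 m/min
Return time = 4054 / 466.6666667 = 8.687142857 min
Total cycle time:
= 6.6 + 10.57565217 + 1.1 + 8.687142857 + 1.0
= 27.9628 min


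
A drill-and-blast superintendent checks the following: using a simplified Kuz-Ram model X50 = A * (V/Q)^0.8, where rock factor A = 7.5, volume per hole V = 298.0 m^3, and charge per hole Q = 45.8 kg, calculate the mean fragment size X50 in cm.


33.5538 cm

Compute V/Q:
V/Q = 298.0 / 45.8 = 6.506550218
Raise to the power 0.8:
(V/Q)^0.8 = 6.506550218^0.8 = 4.473841861
Multiply by A:
X50 = 7.5 * 4.473841861
= 33.5538 cm


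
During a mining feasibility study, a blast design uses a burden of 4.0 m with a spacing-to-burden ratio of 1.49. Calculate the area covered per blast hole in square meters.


23.84 m^2

First, find the spacing:
Spacing = burden * ratio = 4.0 * 1.49
= 5.96 m
Then, calculate the area:
Area = burden * spacing = 4.0 * 5.96
= 23.84 m^2


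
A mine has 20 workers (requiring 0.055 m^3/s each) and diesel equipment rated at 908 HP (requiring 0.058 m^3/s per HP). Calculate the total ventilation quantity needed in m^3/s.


53.764 m^3/s

Airflow for workers:
Q_people = 20 * 0.055 = 1.1 m^3/s
Airflow for diesel equipment:
Q_diesel = 908 * 0.058 = 52.664 m^3/s
Total ventilation:
Q_total = 1.1 + 52.664
= 53.764 m^3/s


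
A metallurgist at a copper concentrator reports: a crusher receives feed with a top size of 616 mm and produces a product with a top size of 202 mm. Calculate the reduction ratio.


3.0495

Reduction ratio = feed size / product size
= 616 / 202
= 3.0495


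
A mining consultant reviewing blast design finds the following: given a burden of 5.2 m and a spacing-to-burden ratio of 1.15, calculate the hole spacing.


5.98 m

Spacing = burden * ratio
= 5.2 * 1.15
= 5.98 m


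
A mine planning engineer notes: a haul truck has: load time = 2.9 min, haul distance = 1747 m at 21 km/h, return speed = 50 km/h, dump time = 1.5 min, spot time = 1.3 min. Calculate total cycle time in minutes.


12.7878 min

Convert haul speed to m/min: 21 * 1000/60 = 350 m/min
Haul time = 1747 / 350 = 4.991428571 min
Convert return speed to m/min: 50 * 1000/60 = 833.3333333 m/min
Return time = 1747 / 833.3333333 = 2.0964 min
Total cycle time:
= 2.9 + 4.991428571 + 1.5 + 2.0964 + 1.3
= 12.7878 min


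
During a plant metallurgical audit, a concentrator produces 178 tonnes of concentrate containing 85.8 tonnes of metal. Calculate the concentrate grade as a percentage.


48.2022%

Grade = (metal in concentrate / concentrate mass) * 100
= (85.8 / 178) * 100
= 0.4820224719 * 100
= 48.2022%


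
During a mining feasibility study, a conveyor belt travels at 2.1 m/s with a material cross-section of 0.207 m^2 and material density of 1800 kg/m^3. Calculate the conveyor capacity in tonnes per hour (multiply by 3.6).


2816.856 t/h

Volumetric flow = speed * area
= 2.1 * 0.207 = 0.4347 m^3/s
Mass flow = volumetric * density
= 0.4347 * 1800 = 782.46 kg/s
Convert to t/h: multiply by 3.6
Capacity = 782.46 * 3.6
= 2816.856 t/h


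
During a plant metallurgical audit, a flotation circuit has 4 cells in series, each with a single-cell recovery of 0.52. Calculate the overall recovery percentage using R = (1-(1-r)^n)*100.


94.6916%

Complement of single-cell recovery:
1 - r = 1 - 0.52 = 0.48
Raise to power n:
(1 - r)^4 = 0.48^4 = 0.05308416
Overall recovery:
R = (1 - 0.05308416) * 100
= 94.6916%


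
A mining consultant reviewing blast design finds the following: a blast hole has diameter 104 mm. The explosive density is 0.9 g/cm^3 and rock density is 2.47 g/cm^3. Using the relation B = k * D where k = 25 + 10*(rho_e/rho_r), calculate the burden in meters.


2.9789 m

First, compute k:
rho_e / rho_r = 0.9 / 2.47 = 0.3643724696
k = 25 + 10 * 0.3643724696 = 28.6437247
Then, compute burden:
B = k * D / 1000 = 28.6437247 * 104 / 1000
= 2978.947368 / 1000
= 2.9789 m


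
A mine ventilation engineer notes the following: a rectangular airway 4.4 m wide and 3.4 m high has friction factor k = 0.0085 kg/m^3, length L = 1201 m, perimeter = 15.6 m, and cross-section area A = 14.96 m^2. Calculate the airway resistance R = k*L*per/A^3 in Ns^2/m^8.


0.0476 Ns^2/m^8

Compute the numerator:
k * L * per = 0.0085 * 1201 * 15.6
= 159.2526
Compute the denominator:
A^3 = 14.96^3 = 3348.071936
Resistance:
R = 159.2526 / 3348.071936
= 0.0476 Ns^2/m^8


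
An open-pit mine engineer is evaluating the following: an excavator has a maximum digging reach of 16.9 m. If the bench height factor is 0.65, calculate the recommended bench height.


Bench height = reach * factor
= 16.9 * 0.65
= 10.985 m

10.985 m


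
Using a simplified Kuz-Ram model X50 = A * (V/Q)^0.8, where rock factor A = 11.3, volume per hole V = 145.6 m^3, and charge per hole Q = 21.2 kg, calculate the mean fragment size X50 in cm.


52.7884 cm

Compute V/Q:
V/Q = 145.6 / 21.2 = 6.867924528
Raise to the power 0.8:
(V/Q)^0.8 = 6.867924528^0.8 = 4.671543651
Multiply by A:
X50 = 11.3 * 4.671543651
= 52.7884 cm


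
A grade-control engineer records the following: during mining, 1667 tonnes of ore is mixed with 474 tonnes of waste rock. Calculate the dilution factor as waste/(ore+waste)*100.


Total material = ore + waste
= 1667 + 474 = 2141 tonnes
Dilution = waste / total * 100
= 474 / 2141 * 100
= 0.221391873 * 100
= 22.1392%

22.1392%


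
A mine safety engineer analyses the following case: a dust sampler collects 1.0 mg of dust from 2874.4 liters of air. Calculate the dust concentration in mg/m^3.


Convert liters to m^3: 1 m^3 = 1000 L
Concentration = mass / volume * 1000
= 1.0 / 2874.4 * 1000
= 0.0003478986919 * 1000
= 0.3479 mg/m^3

0.3479 mg/m^3


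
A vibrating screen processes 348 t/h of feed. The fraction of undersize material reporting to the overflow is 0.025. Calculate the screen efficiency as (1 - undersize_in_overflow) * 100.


Screen efficiency = (1 - fraction of undersize in overflow) * 100
= (1 - 0.025) * 100
= 0.975 * 100
= 97.5%

97.5%


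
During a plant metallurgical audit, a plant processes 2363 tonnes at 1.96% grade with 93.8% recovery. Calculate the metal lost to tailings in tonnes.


Total metal in feed:
= 2363 * 1.96 / 100 = 46.3148 tonnes
Metal recovered:
= 46.3148 * 93.8 / 100 = 43.4432824 tonnes
Metal lost to tailings:
= 46.3148 - 43.4432824
= 2.8715 tonnes

2.8715 tonnes


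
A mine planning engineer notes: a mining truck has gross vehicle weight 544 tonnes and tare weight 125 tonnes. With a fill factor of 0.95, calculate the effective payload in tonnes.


Maximum payload = gross - tare
= 544 - 125 = 419 tonnes
Effective payload = max payload * fill factor
= 419 * 0.95
= 398.05 tonnes

398.05 tonnes


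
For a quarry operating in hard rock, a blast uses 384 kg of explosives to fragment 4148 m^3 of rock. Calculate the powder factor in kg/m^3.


0.0926 kg/m^3

Powder factor = explosive mass / rock volume
= 384 / 4148
= 0.0926 kg/m^3


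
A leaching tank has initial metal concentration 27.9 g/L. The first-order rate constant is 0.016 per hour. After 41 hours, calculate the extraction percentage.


48.1077%

Compute the exponent:
-k * t = -0.016 * 41 = -0.656
Remaining concentration:
C = 27.9 * exp(-0.656)
= 27.9 * 0.5189228802
= 14.47794836 g/L
Extracted = 27.9 - 14.47794836 = 13.42205164 g/L
Extraction % = 13.42205164 / 27.9 * 100
= 48.1077%


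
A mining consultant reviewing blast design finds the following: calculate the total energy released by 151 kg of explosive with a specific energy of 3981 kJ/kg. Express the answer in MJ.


601.131 MJ

Energy = mass * specific_energy / 1000
= 151 * 3981 / 1000
= 601131 / 1000
= 601.131 MJ


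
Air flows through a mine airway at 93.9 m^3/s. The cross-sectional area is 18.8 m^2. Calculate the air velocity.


4.9947 m/s

Velocity = flow rate / cross-sectional area
= 93.9 / 18.8
= 4.9947 m/s


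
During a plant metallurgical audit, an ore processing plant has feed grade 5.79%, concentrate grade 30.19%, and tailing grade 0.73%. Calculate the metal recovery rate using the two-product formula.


89.5576%

Using the two-product formula:
R = 100 * c * (f - t) / (f * (c - t))
Numerator = 100 * 30.19 * (5.79 - 0.73)
= 100 * 30.19 * 5.06
= 15276.14
Denominator = 5.79 * (30.19 - 0.73)
= 5.79 * 29.46
= 170.5734
R = 15276.14 / 170.5734
= 89.5576%


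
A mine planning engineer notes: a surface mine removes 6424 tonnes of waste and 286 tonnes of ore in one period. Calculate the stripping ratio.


22.4615

Stripping ratio = waste tonnage / ore tonnage
= 6424 / 286
= 22.4615


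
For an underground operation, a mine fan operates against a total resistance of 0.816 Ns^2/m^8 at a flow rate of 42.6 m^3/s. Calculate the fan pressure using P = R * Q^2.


Compute Q^2:
Q^2 = 42.6^2 = 1814.76
Compute pressure:
P = R * Q^2 = 0.816 * 1814.76
= 1480.8442 Pa

1480.8442 Pa


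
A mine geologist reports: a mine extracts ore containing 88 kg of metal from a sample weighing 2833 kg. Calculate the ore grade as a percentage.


3.1062%

Ore grade = (metal mass / ore mass) * 100
= (88 / 2833) * 100
= 0.03106247794 * 100
= 3.1062%


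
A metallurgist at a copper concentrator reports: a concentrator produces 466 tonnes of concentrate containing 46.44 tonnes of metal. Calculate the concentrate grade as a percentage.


9.9657%

Grade = (metal in concentrate / concentrate mass) * 100
= (46.44 / 466) * 100
= 0.09965665236 * 100
= 9.9657%


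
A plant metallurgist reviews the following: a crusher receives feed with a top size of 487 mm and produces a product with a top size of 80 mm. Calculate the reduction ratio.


6.0875

Reduction ratio = feed size / product size
= 487 / 80
= 6.0875


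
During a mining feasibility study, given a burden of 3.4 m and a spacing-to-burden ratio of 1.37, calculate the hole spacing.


Spacing = burden * ratio
= 3.4 * 1.37
= 4.658 m

4.658 m


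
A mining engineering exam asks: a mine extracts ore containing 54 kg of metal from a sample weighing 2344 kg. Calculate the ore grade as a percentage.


Ore grade = (metal mass / ore mass) * 100
= (54 / 2344) * 100
= 0.02303754266 * 100
= 2.3038%

2.3038%


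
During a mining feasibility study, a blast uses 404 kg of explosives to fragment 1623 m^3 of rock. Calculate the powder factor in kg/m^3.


Powder factor = explosive mass / rock volume
= 404 / 1623
= 0.2489 kg/m^3

0.2489 kg/m^3


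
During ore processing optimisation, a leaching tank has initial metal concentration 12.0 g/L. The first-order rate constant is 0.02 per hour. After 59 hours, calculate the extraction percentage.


69.2721%

Compute the exponent:
-k * t = -0.02 * 59 = -1.18
Remaining concentration:
C = 12.0 * exp(-1.18)
= 12.0 * 0.3072787386
= 3.687344863 g/L
Extracted = 12.0 - 3.687344863 = 8.312655137 g/L
Extraction % = 8.312655137 / 12.0 * 100
= 69.2721%


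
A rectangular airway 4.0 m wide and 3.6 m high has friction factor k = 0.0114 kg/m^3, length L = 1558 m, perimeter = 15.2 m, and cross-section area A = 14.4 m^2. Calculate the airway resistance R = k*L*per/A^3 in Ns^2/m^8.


0.0904 Ns^2/m^8

Compute the numerator:
k * L * per = 0.0114 * 1558 * 15.2
= 269.97024
Compute the denominator:
A^3 = 14.4^3 = 2985.984
Resistance:
R = 269.97024 / 2985.984
= 0.0904 Ns^2/m^8


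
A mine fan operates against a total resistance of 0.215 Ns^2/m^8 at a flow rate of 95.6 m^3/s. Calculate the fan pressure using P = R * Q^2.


1964.9624 Pa

Compute Q^2:
Q^2 = 95.6^2 = 9139.36
Compute pressure:
P = R * Q^2 = 0.215 * 9139.36
= 1964.9624 Pa


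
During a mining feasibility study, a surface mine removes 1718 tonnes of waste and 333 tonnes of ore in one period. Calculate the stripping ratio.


5.1592

Stripping ratio = waste tonnage / ore tonnage
= 1718 / 333
= 5.1592
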